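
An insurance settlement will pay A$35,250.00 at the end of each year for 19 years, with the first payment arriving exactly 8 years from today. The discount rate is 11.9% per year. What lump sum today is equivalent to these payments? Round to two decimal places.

Ordinary annuity of 19 payments, first payment at period 8.
Periodic rate r = 0.119 per year.
The ordinary-annuity PV formula values the stream one period before the first payment (period 7); discount that back 7 periods:
PV₀ = 35,250 × [1 − (1+r)^−19] / r × (1+r)^−7 = A$118,911.48

A$118,911.48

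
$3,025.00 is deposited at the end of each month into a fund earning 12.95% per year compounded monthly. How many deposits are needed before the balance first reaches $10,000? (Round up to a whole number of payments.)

Periodic rate r = 0.1295/12 per month; n is counted in months.
Ordinary annuity FV: 10,000 = 3,025 × [((1+r)^n − 1)/r].
(1+r)^n = 1 + 10,000 × r / 3,025, so n = ln(1 + 10,000·r/3,025) / ln(1+r) = 3.27.
Round up to a whole number of payments: n = 4.

4 payments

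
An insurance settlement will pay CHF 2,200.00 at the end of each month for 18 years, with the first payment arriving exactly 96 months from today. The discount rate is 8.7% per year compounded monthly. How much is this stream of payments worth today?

CHF 120,680.26

Ordinary annuity of 216 payments, first payment at period 96.
Periodic rate r = 0.087/12 per month; n is counted in months.
The ordinary-annuity PV formula values the stream one period before the first payment (period 95); discount that back 95 periods:
PV₀ = 2,200 × [1 − (1+r)^−216] / r × (1+r)^−95 = CHF 120,680.26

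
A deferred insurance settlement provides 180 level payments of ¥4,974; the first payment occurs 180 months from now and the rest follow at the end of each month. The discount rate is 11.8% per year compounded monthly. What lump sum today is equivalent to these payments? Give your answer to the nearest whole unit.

¥72,684

Ordinary annuity of 180 payments, first payment at period 180.
Periodic rate r = 0.118/12 per month; n is counted in months.
The ordinary-annuity PV formula values the stream one period before the first payment (period 179); discount that back 179 periods:
PV₀ = 4,974 × [1 − (1+r)^−180] / r × (1+r)^−179 = ¥72,684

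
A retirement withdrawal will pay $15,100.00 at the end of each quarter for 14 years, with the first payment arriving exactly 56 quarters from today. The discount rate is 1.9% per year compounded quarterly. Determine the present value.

Ordinary annuity of 56 payments, first payment at period 56.
Periodic rate r = 0.019/4 per quarter; n is counted in quarters.
The ordinary-annuity PV formula values the stream one period before the first payment (period 55); discount that back 55 periods:
PV₀ = 15,100 × [1 − (1+r)^−56] / r × (1+r)^−55 = $570,944.50

$570,944.50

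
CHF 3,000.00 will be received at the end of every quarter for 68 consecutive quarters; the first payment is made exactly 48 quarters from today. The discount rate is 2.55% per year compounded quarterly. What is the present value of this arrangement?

CHF 122,483.13

Ordinary annuity of 68 payments, first payment at period 48.
Periodic rate r = 0.0255/4 per quarter; n is counted in quarters.
The ordinary-annuity PV formula values the stream one period before the first payment (period 47); discount that back 47 periods:
PV₀ = 3,000 × [1 − (1+r)^−68] / r × (1+r)^−47 = CHF 122,483.13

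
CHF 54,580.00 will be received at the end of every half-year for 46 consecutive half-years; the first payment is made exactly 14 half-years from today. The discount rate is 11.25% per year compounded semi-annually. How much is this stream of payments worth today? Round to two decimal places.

Ordinary annuity of 46 payments, first payment at period 14.
Periodic rate r = 0.1125/2 per half-year; n is counted in half-years.
The ordinary-annuity PV formula values the stream one period before the first payment (period 13); discount that back 13 periods:
PV₀ = 54,580 × [1 − (1+r)^−46] / r × (1+r)^−13 = CHF 437,938.78

CHF 437,938.78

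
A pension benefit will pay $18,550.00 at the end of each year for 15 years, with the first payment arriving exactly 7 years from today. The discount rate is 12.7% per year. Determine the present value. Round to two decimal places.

Ordinary annuity of 15 payments, first payment at period 7.
Periodic rate r = 0.127 per year.
The ordinary-annuity PV formula values the stream one period before the first payment (period 6); discount that back 6 periods:
PV₀ = 18,550 × [1 − (1+r)^−15] / r × (1+r)^−6 = $59,423.31

$59,423.31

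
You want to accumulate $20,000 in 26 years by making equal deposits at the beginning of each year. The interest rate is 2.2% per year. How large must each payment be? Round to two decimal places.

Level annuity due; solve FV = PMT × [((1+r)^n − 1)/r] × (1+r) for PMT.
Periodic rate r = 0.022 per year.
With n = 26: PMT = 20,000 / ([((1+r)^n − 1)/r] × (1+r)) = $565.85

$565.85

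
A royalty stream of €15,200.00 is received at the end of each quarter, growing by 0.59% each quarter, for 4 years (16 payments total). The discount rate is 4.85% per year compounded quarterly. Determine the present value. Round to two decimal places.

Periodic rate r = 0.0485/4 per quarter; n is counted in quarters.
Growing ordinary annuity: PV = PMT₁ × [1 − ((1+g)/(1+r))^n] / (r − g) = 15,200 × [1 − ((1+0.0059)/(1+r))^16] / (r − 0.0059) = €229,514.41.

€229,514.41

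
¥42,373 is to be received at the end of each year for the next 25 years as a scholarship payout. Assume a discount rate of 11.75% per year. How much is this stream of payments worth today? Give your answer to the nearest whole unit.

This is an ordinary annuity: 25 payments of ¥42,373 at the end of each year.
Periodic rate r = 0.1175 per year.
PV = PMT × [(1 − (1+r)^−n)/r] = 42,373 × [1 − (1+r)^−25] / r = ¥338,190

¥338,190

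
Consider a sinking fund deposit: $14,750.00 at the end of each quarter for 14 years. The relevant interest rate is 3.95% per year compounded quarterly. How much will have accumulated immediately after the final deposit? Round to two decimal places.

$1,095,982.86

This is an ordinary annuity: 56 deposits of $14,750.00 at the end of each quarter.
Periodic rate r = 0.0395/4 per quarter; n is counted in quarters.
FV = PMT × [((1+r)^n − 1)/r] = 14,750 × [(1+r)^56 − 1] / r = $1,095,982.86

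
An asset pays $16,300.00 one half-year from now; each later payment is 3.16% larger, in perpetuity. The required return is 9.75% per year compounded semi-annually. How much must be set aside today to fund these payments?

$950,437.32

Periodic rate r = 0.0975/2 per half-year.
Growing perpetuity (Gordon): PV = PMT₁ / (r − g) = 16,300 / (r − 0.0316) = $950,437.32.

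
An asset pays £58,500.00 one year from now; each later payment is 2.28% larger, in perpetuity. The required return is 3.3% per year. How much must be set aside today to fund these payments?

£5,735,294.12

Periodic rate r = 0.033 per year.
Growing perpetuity (Gordon): PV = PMT₁ / (r − g) = 58,500 / (r − 0.0228) = £5,735,294.12.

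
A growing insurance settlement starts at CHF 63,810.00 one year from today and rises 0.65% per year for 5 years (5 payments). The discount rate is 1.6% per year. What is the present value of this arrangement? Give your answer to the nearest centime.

Periodic rate r = 0.016 per year.
Growing ordinary annuity: PV = PMT₁ × [1 − ((1+g)/(1+r))^n] / (r − g) = 63,810 × [1 − ((1+0.0065)/(1+r))^5] / (r − 0.0065) = CHF 308,207.72.

CHF 308,207.72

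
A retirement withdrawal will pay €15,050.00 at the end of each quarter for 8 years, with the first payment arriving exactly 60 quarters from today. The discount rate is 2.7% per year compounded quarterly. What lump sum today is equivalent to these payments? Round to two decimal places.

€290,362.31

Ordinary annuity of 32 payments, first payment at period 60.
Periodic rate r = 0.027/4 per quarter; n is counted in quarters.
The ordinary-annuity PV formula values the stream one period before the first payment (period 59); discount that back 59 periods:
PV₀ = 15,050 × [1 − (1+r)^−32] / r × (1+r)^−59 = €290,362.31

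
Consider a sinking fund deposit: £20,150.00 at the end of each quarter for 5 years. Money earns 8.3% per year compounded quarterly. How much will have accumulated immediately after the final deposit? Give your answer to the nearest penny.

This is an ordinary annuity: 20 deposits of £20,150.00 at the end of each quarter.
Periodic rate r = 0.083/4 per quarter; n is counted in quarters.
FV = PMT × [((1+r)^n − 1)/r] = 20,150 × [(1+r)^20 − 1] / r = £493,265.09

£493,265.09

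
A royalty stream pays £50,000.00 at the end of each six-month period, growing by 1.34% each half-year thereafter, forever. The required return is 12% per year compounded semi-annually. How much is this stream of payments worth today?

Periodic rate r = 0.12/2 per half-year.
Growing perpetuity (Gordon): PV = PMT₁ / (r − g) = 50,000 / (r − 0.0134) = £1,072,961.37.

£1,072,961.37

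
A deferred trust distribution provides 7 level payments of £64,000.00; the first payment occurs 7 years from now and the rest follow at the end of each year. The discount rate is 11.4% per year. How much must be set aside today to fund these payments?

Ordinary annuity of 7 payments, first payment at period 7.
Periodic rate r = 0.114 per year.
The ordinary-annuity PV formula values the stream one period before the first payment (period 6); discount that back 6 periods:
PV₀ = 64,000 × [1 − (1+r)^−7] / r × (1+r)^−6 = £155,776.01

£155,776.01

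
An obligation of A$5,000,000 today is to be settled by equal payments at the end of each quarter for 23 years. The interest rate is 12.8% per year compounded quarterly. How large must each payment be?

Level ordinary annuity; solve PV = PMT × [(1 − (1+r)^−n)/r] for PMT.
Periodic rate r = 0.128/4 per quarter; n is counted in quarters.
With n = 92: PMT = 5,000,000 / ([(1 − (1+r)^−n)/r]) = A$169,337.28

A$169,337.28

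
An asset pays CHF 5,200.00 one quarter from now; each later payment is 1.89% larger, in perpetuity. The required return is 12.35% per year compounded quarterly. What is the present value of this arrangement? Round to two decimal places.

CHF 434,238.00

Periodic rate r = 0.1235/4 per quarter.
Growing perpetuity (Gordon): PV = PMT₁ / (r − g) = 5,200 / (r − 0.0189) = CHF 434,238.00.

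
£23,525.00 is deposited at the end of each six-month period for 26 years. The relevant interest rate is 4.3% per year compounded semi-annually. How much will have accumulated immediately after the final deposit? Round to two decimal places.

£2,213,211.98

This is an ordinary annuity: 52 deposits of £23,525.00 at the end of each six-month period.
Periodic rate r = 0.043/2 per half-year; n is counted in half-years.
FV = PMT × [((1+r)^n − 1)/r] = 23,525 × [(1+r)^52 − 1] / r = £2,213,211.98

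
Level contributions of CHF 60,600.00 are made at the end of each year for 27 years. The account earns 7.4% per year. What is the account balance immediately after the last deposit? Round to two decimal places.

This is an ordinary annuity: 27 deposits of CHF 60,600.00 at the end of each year.
Periodic rate r = 0.074 per year.
FV = PMT × [((1+r)^n − 1)/r] = 60,600 × [(1+r)^27 − 1] / r = CHF 4,809,112.34

CHF 4,809,112.34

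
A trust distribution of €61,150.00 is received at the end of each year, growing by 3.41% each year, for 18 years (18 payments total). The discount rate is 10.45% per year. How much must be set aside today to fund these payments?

€603,167.86

Periodic rate r = 0.1045 per year.
Growing ordinary annuity: PV = PMT₁ × [1 − ((1+g)/(1+r))^n] / (r − g) = 61,150 × [1 − ((1+0.0341)/(1+r))^18] / (r − 0.0341) = €603,167.86.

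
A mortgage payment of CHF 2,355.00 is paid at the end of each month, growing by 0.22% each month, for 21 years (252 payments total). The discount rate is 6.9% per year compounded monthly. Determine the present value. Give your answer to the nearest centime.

Periodic rate r = 0.069/12 per month; n is counted in months.
Growing ordinary annuity: PV = PMT₁ × [1 − ((1+g)/(1+r))^n] / (r − g) = 2,355 × [1 − ((1+0.0022)/(1+r))^252] / (r − 0.0022) = CHF 391,247.69.

CHF 391,247.69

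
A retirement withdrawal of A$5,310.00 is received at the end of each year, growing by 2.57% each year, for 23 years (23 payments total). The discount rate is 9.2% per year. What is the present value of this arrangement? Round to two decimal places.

A$61,126.56

Periodic rate r = 0.092 per year.
Growing ordinary annuity: PV = PMT₁ × [1 − ((1+g)/(1+r))^n] / (r − g) = 5,310 × [1 − ((1+0.0257)/(1+r))^23] / (r − 0.0257) = A$61,126.56.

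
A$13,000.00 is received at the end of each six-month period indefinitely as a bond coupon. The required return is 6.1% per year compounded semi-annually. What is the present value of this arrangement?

A$426,229.51

Periodic rate r = 0.061/2 per half-year.
Level perpetuity: PV = PMT / r = 13,000 / (0.061/2) = A$426,229.51.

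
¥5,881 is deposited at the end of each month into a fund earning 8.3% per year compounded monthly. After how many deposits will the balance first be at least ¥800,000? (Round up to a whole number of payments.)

97 payments

Periodic rate r = 0.083/12 per month; n is counted in months.
Ordinary annuity FV: 800,000 = 5,881 × [((1+r)^n − 1)/r].
(1+r)^n = 1 + 800,000 × r / 5,881, so n = ln(1 + 800,000·r/5,881) / ln(1+r) = 96.21.
Round up to a whole number of payments: n = 97.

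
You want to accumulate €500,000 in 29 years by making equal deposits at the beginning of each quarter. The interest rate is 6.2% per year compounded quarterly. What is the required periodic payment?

Level annuity due; solve FV = PMT × [((1+r)^n − 1)/r] × (1+r) for PMT.
Periodic rate r = 0.062/4 per quarter; n is counted in quarters.
With n = 116: PMT = 500,000 / ([((1+r)^n − 1)/r] × (1+r)) = €1,540.25

€1,540.25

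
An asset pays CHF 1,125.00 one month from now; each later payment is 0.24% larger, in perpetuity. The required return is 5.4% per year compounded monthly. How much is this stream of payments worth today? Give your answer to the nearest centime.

Periodic rate r = 0.054/12 per month.
Growing perpetuity (Gordon): PV = PMT₁ / (r − g) = 1,125 / (r − 0.0024) = CHF 535,714.29.

CHF 535,714.29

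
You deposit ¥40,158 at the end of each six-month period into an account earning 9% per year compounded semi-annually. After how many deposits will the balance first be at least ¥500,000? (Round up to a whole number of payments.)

11 payments

Periodic rate r = 0.09/2 per half-year; n is counted in half-years.
Ordinary annuity FV: 500,000 = 40,158 × [((1+r)^n − 1)/r].
(1+r)^n = 1 + 500,000 × r / 40,158, so n = ln(1 + 500,000·r/40,158) / ln(1+r) = 10.11.
Round up to a whole number of payments: n = 11.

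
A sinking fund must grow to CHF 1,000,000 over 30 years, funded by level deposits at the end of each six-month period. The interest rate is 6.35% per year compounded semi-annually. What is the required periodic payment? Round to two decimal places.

Level ordinary annuity; solve FV = PMT × [((1+r)^n − 1)/r] for PMT.
Periodic rate r = 0.0635/2 per half-year; n is counted in half-years.
With n = 60: PMT = 1,000,000 / ([((1+r)^n − 1)/r]) = CHF 5,748.35

CHF 5,748.35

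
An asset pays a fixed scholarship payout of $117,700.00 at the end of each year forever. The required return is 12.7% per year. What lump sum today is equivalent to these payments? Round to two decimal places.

Periodic rate r = 0.127 per year.
Level perpetuity: PV = PMT / r = 117,700 / (0.127) = $926,771.65.

$926,771.65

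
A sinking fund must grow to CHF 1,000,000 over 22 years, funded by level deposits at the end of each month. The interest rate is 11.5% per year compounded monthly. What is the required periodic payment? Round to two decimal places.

Level ordinary annuity; solve FV = PMT × [((1+r)^n − 1)/r] for PMT.
Periodic rate r = 0.115/12 per month; n is counted in months.
With n = 264: PMT = 1,000,000 / ([((1+r)^n − 1)/r]) = CHF 840.41

CHF 840.41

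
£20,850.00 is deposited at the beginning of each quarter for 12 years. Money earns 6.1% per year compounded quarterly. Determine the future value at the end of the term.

This is an annuity due: 48 deposits of £20,850.00 at the beginning of each quarter.
Periodic rate r = 0.061/4 per quarter; n is counted in quarters.
FV = PMT × [((1+r)^n − 1)/r] × (1+r) = 20,850 × [(1+r)^48 − 1] / r × (1+r) = £1,482,143.27

£1,482,143.27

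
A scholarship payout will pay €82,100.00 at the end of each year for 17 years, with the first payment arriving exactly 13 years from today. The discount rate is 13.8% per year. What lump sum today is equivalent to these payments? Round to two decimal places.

€112,105.36

Ordinary annuity of 17 payments, first payment at period 13.
Periodic rate r = 0.138 per year.
The ordinary-annuity PV formula values the stream one period before the first payment (period 12); discount that back 12 periods:
PV₀ = 82,100 × [1 − (1+r)^−17] / r × (1+r)^−12 = €112,105.36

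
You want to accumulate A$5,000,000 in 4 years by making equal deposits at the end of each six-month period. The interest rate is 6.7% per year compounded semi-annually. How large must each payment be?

A$555,336.54

Level ordinary annuity; solve FV = PMT × [((1+r)^n − 1)/r] for PMT.
Periodic rate r = 0.067/2 per half-year; n is counted in half-years.
With n = 8: PMT = 5,000,000 / ([((1+r)^n − 1)/r]) = A$555,336.54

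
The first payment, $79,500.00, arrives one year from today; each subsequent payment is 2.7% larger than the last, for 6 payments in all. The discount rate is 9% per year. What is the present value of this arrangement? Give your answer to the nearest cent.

Periodic rate r = 0.09 per year.
Growing ordinary annuity: PV = PMT₁ × [1 − ((1+g)/(1+r))^n] / (r − g) = 79,500 × [1 − ((1+0.027)/(1+r))^6] / (r − 0.027) = $379,047.99.

$379,047.99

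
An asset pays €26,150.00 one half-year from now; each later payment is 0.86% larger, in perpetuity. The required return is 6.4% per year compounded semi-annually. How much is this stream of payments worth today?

€1,117,521.37

Periodic rate r = 0.064/2 per half-year.
Growing perpetuity (Gordon): PV = PMT₁ / (r − g) = 26,150 / (r − 0.0086) = €1,117,521.37.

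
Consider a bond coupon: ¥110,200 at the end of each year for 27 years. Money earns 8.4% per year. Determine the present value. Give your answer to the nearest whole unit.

¥1,163,273

This is an ordinary annuity: 27 payments of ¥110,200 at the end of each year.
Periodic rate r = 0.084 per year.
PV = PMT × [(1 − (1+r)^−n)/r] = 110,200 × [1 − (1+r)^−27] / r = ¥1,163,273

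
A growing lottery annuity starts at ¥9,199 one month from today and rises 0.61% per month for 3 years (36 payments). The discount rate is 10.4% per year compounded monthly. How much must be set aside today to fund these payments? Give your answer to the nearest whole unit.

Periodic rate r = 0.104/12 per month; n is counted in months.
Growing ordinary annuity: PV = PMT₁ × [1 − ((1+g)/(1+r))^n] / (r − g) = 9,199 × [1 − ((1+0.0061)/(1+r))^36] / (r − 0.0061) = ¥314,111.

¥314,111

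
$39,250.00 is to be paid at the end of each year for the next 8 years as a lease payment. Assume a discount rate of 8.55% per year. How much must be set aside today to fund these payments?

This is an ordinary annuity: 8 payments of $39,250.00 at the end of each year.
Periodic rate r = 0.0855 per year.
PV = PMT × [(1 − (1+r)^−n)/r] = 39,250 × [1 − (1+r)^−8] / r = $220,922.92

$220,922.92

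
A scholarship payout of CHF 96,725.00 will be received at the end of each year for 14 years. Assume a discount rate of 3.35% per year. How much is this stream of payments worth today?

CHF 1,066,995.71

This is an ordinary annuity: 14 payments of CHF 96,725.00 at the end of each year.
Periodic rate r = 0.0335 per year.
PV = PMT × [(1 − (1+r)^−n)/r] = 96,725 × [1 − (1+r)^−14] / r = CHF 1,066,995.71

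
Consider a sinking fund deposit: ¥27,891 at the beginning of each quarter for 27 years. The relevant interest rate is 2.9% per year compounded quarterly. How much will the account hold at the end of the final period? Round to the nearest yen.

This is an annuity due: 108 deposits of ¥27,891 at the beginning of each quarter.
Periodic rate r = 0.029/4 per quarter; n is counted in quarters.
FV = PMT × [((1+r)^n − 1)/r] × (1+r) = 27,891 × [(1+r)^108 − 1] / r × (1+r) = ¥4,579,599

¥4,579,599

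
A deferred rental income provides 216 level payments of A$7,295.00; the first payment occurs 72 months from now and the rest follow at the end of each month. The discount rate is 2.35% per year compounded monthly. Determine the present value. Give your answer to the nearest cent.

Ordinary annuity of 216 payments, first payment at period 72.
Periodic rate r = 0.0235/12 per month; n is counted in months.
The ordinary-annuity PV formula values the stream one period before the first payment (period 71); discount that back 71 periods:
PV₀ = 7,295 × [1 − (1+r)^−216] / r × (1+r)^−71 = A$1,117,355.60

A$1,117,355.60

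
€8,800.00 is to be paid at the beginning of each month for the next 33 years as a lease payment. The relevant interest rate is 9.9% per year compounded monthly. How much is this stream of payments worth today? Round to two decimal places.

This is an annuity due: 396 payments of €8,800.00 at the beginning of each month.
Periodic rate r = 0.099/12 per month; n is counted in months.
PV = PMT × [(1 − (1+r)^−n)/r] × (1+r) = 8,800 × [1 − (1+r)^−396] / r × (1+r) = €1,033,916.04

€1,033,916.04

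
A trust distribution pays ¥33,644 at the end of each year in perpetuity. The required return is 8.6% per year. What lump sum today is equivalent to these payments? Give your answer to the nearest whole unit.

Periodic rate r = 0.086 per year.
Level perpetuity: PV = PMT / r = 33,644 / (0.086) = ¥391,209.

¥391,209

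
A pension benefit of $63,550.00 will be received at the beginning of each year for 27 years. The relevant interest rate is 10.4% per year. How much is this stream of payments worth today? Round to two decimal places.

This is an annuity due: 27 payments of $63,550.00 at the beginning of each year.
Periodic rate r = 0.104 per year.
PV = PMT × [(1 − (1+r)^−n)/r] × (1+r) = 63,550 × [1 − (1+r)^−27] / r × (1+r) = $627,953.97

$627,953.97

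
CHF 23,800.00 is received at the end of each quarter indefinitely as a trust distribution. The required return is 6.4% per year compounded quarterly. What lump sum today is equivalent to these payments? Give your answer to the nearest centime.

CHF 1,487,500.00

Periodic rate r = 0.064/4 per quarter.
Level perpetuity: PV = PMT / r = 23,800 / (0.064/4) = CHF 1,487,500.00.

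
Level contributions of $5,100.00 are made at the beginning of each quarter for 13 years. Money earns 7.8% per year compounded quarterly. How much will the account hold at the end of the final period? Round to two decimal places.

This is an annuity due: 52 deposits of $5,100.00 at the beginning of each quarter.
Periodic rate r = 0.078/4 per quarter; n is counted in quarters.
FV = PMT × [((1+r)^n − 1)/r] × (1+r) = 5,100 × [(1+r)^52 − 1] / r × (1+r) = $461,239.82

$461,239.82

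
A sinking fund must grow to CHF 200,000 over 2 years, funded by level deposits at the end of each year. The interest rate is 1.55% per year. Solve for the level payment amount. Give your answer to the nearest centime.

CHF 99,230.96

Level ordinary annuity; solve FV = PMT × [((1+r)^n − 1)/r] for PMT.
Periodic rate r = 0.0155 per year.
With n = 2: PMT = 200,000 / ([((1+r)^n − 1)/r]) = CHF 99,230.96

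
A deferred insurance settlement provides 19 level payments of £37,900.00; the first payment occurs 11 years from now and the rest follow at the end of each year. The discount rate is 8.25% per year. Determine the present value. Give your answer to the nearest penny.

Ordinary annuity of 19 payments, first payment at period 11.
Periodic rate r = 0.0825 per year.
The ordinary-annuity PV formula values the stream one period before the first payment (period 10); discount that back 10 periods:
PV₀ = 37,900 × [1 − (1+r)^−19] / r × (1+r)^−10 = £161,816.79

£161,816.79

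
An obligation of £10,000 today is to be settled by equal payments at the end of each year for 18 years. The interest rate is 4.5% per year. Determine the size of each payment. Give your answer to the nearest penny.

Level ordinary annuity; solve PV = PMT × [(1 − (1+r)^−n)/r] for PMT.
Periodic rate r = 0.045 per year.
With n = 18: PMT = 10,000 / ([(1 − (1+r)^−n)/r]) = £822.37

£822.37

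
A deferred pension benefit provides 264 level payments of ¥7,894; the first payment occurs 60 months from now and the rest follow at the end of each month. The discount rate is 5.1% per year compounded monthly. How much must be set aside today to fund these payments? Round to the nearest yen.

¥974,181

Ordinary annuity of 264 payments, first payment at period 60.
Periodic rate r = 0.051/12 per month; n is counted in months.
The ordinary-annuity PV formula values the stream one period before the first payment (period 59); discount that back 59 periods:
PV₀ = 7,894 × [1 − (1+r)^−264] / r × (1+r)^−59 = ¥974,181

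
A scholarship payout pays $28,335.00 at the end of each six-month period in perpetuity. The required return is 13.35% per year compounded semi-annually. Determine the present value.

Periodic rate r = 0.1335/2 per half-year.
Level perpetuity: PV = PMT / r = 28,335 / (0.1335/2) = $424,494.38.

$424,494.38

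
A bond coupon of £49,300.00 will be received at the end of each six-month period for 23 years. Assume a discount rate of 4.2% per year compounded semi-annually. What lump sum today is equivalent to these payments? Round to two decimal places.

This is an ordinary annuity: 46 payments of £49,300.00 at the end of each six-month period.
Periodic rate r = 0.042/2 per half-year; n is counted in half-years.
PV = PMT × [(1 − (1+r)^−n)/r] = 49,300 × [1 − (1+r)^−46] / r = £1,445,126.78

£1,445,126.78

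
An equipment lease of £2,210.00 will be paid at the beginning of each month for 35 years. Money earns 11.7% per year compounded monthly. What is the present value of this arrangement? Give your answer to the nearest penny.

£224,988.19

This is an annuity due: 420 payments of £2,210.00 at the beginning of each month.
Periodic rate r = 0.117/12 per month; n is counted in months.
PV = PMT × [(1 − (1+r)^−n)/r] × (1+r) = 2,210 × [1 − (1+r)^−420] / r × (1+r) = £224,988.19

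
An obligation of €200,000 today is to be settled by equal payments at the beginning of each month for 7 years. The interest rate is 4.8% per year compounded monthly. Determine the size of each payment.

Level annuity due; solve PV = PMT × [(1 − (1+r)^−n)/r] × (1+r) for PMT.
Periodic rate r = 0.048/12 per month; n is counted in months.
With n = 84: PMT = 200,000 / ([(1 − (1+r)^−n)/r] × (1+r)) = €2,796.84

€2,796.84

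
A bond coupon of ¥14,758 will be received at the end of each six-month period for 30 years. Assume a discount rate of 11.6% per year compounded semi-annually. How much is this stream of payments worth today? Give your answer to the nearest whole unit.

¥245,809

This is an ordinary annuity: 60 payments of ¥14,758 at the end of each six-month period.
Periodic rate r = 0.116/2 per half-year; n is counted in half-years.
PV = PMT × [(1 − (1+r)^−n)/r] = 14,758 × [1 − (1+r)^−60] / r = ¥245,809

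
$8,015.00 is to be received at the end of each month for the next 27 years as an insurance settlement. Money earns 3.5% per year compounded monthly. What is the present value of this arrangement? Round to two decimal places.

This is an ordinary annuity: 324 payments of $8,015.00 at the end of each month.
Periodic rate r = 0.035/12 per month; n is counted in months.
PV = PMT × [(1 − (1+r)^−n)/r] = 8,015 × [1 − (1+r)^−324] / r = $1,678,438.42

$1,678,438.42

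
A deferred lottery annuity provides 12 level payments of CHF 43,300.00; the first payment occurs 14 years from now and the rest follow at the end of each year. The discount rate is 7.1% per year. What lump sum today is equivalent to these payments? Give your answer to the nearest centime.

CHF 140,242.90

Ordinary annuity of 12 payments, first payment at period 14.
Periodic rate r = 0.071 per year.
The ordinary-annuity PV formula values the stream one period before the first payment (period 13); discount that back 13 periods:
PV₀ = 43,300 × [1 − (1+r)^−12] / r × (1+r)^−13 = CHF 140,242.90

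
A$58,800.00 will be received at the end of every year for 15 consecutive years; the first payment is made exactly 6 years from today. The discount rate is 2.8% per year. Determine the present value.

Ordinary annuity of 15 payments, first payment at period 6.
Periodic rate r = 0.028 per year.
The ordinary-annuity PV formula values the stream one period before the first payment (period 5); discount that back 5 periods:
PV₀ = 58,800 × [1 − (1+r)^−15] / r × (1+r)^−5 = A$620,361.43

A$620,361.43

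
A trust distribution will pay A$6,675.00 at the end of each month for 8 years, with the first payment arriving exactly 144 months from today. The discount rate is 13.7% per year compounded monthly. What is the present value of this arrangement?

A$76,539.79

Ordinary annuity of 96 payments, first payment at period 144.
Periodic rate r = 0.137/12 per month; n is counted in months.
The ordinary-annuity PV formula values the stream one period before the first payment (period 143); discount that back 143 periods:
PV₀ = 6,675 × [1 − (1+r)^−96] / r × (1+r)^−143 = A$76,539.79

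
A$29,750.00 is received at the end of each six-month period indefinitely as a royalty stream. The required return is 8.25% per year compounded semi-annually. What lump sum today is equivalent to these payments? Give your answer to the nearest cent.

Periodic rate r = 0.0825/2 per half-year.
Level perpetuity: PV = PMT / r = 29,750 / (0.0825/2) = A$721,212.12.

A$721,212.12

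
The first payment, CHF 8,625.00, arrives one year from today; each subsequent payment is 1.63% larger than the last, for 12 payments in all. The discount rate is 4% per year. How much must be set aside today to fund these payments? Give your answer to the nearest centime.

Periodic rate r = 0.04 per year.
Growing ordinary annuity: PV = PMT₁ × [1 − ((1+g)/(1+r))^n] / (r − g) = 8,625 × [1 − ((1+0.0163)/(1+r))^12] / (r − 0.0163) = CHF 87,946.48.

CHF 87,946.48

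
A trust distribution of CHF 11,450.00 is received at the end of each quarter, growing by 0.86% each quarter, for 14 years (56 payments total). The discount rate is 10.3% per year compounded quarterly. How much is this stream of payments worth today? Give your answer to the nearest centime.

Periodic rate r = 0.103/4 per quarter; n is counted in quarters.
Growing ordinary annuity: PV = PMT₁ × [1 − ((1+g)/(1+r))^n] / (r − g) = 11,450 × [1 − ((1+0.0086)/(1+r))^56] / (r − 0.0086) = CHF 407,934.93.

CHF 407,934.93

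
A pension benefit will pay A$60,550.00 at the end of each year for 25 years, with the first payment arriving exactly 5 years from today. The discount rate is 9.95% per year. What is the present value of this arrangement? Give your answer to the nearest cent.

Ordinary annuity of 25 payments, first payment at period 5.
Periodic rate r = 0.0995 per year.
The ordinary-annuity PV formula values the stream one period before the first payment (period 4); discount that back 4 periods:
PV₀ = 60,550 × [1 − (1+r)^−25] / r × (1+r)^−4 = A$377,528.12

A$377,528.12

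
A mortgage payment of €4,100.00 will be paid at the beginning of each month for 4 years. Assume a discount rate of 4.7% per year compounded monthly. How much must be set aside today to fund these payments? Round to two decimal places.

This is an annuity due: 48 payments of €4,100.00 at the beginning of each month.
Periodic rate r = 0.047/12 per month; n is counted in months.
PV = PMT × [(1 − (1+r)^−n)/r] × (1+r) = 4,100 × [1 − (1+r)^−48] / r × (1+r) = €179,790.44

€179,790.44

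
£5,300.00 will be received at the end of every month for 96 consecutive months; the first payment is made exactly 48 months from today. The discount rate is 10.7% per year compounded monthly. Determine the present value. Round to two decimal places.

£224,609.58

Ordinary annuity of 96 payments, first payment at period 48.
Periodic rate r = 0.107/12 per month; n is counted in months.
The ordinary-annuity PV formula values the stream one period before the first payment (period 47); discount that back 47 periods:
PV₀ = 5,300 × [1 − (1+r)^−96] / r × (1+r)^−47 = £224,609.58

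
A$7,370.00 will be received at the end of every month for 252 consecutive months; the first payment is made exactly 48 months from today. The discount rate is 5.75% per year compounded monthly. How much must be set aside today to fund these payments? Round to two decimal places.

Ordinary annuity of 252 payments, first payment at period 48.
Periodic rate r = 0.0575/12 per month; n is counted in months.
The ordinary-annuity PV formula values the stream one period before the first payment (period 47); discount that back 47 periods:
PV₀ = 7,370 × [1 − (1+r)^−252] / r × (1+r)^−47 = A$860,251.58

A$860,251.58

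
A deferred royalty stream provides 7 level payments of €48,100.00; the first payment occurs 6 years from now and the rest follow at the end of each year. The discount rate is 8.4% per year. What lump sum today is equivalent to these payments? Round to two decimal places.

Ordinary annuity of 7 payments, first payment at period 6.
Periodic rate r = 0.084 per year.
The ordinary-annuity PV formula values the stream one period before the first payment (period 5); discount that back 5 periods:
PV₀ = 48,100 × [1 − (1+r)^−7] / r × (1+r)^−5 = €165,049.84

€165,049.84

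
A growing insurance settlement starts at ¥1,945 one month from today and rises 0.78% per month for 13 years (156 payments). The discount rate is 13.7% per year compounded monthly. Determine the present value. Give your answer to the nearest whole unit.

¥230,239

Periodic rate r = 0.137/12 per month; n is counted in months.
Growing ordinary annuity: PV = PMT₁ × [1 − ((1+g)/(1+r))^n] / (r − g) = 1,945 × [1 − ((1+0.0078)/(1+r))^156] / (r − 0.0078) = ¥230,239.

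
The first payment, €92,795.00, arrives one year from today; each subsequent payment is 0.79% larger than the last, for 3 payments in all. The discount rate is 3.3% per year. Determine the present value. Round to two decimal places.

Periodic rate r = 0.033 per year.
Growing ordinary annuity: PV = PMT₁ × [1 − ((1+g)/(1+r))^n] / (r − g) = 92,795 × [1 − ((1+0.0079)/(1+r))^3] / (r − 0.0079) = €262,996.65.

€262,996.65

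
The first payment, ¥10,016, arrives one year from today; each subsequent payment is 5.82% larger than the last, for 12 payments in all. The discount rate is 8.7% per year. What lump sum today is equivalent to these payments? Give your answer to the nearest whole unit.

Periodic rate r = 0.087 per year.
Growing ordinary annuity: PV = PMT₁ × [1 − ((1+g)/(1+r))^n] / (r − g) = 10,016 × [1 − ((1+0.0582)/(1+r))^12] / (r − 0.0582) = ¥95,801.

¥95,801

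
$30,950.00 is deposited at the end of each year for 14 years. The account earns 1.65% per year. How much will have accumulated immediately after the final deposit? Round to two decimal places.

This is an ordinary annuity: 14 deposits of $30,950.00 at the end of each year.
Periodic rate r = 0.0165 per year.
FV = PMT × [((1+r)^n − 1)/r] = 30,950 × [(1+r)^14 − 1] / r = $482,982.42

$482,982.42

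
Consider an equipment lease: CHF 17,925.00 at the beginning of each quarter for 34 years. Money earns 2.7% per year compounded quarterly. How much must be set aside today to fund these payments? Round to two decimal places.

CHF 1,602,616.79

This is an annuity due: 136 payments of CHF 17,925.00 at the beginning of each quarter.
Periodic rate r = 0.027/4 per quarter; n is counted in quarters.
PV = PMT × [(1 − (1+r)^−n)/r] × (1+r) = 17,925 × [1 − (1+r)^−136] / r × (1+r) = CHF 1,602,616.79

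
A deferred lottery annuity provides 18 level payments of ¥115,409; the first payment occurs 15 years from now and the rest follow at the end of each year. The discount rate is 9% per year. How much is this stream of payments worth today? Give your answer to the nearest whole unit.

Ordinary annuity of 18 payments, first payment at period 15.
Periodic rate r = 0.09 per year.
The ordinary-annuity PV formula values the stream one period before the first payment (period 14); discount that back 14 periods:
PV₀ = 115,409 × [1 − (1+r)^−18] / r × (1+r)^−14 = ¥302,382

¥302,382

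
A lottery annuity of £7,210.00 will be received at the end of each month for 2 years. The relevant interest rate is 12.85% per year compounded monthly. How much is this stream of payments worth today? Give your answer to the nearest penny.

This is an ordinary annuity: 24 payments of £7,210.00 at the end of each month.
Periodic rate r = 0.1285/12 per month; n is counted in months.
PV = PMT × [(1 − (1+r)^−n)/r] = 7,210 × [1 − (1+r)^−24] / r = £151,880.93

£151,880.93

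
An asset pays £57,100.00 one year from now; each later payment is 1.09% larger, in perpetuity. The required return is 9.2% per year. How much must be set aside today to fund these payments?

£704,069.05

Periodic rate r = 0.092 per year.
Growing perpetuity (Gordon): PV = PMT₁ / (r − g) = 57,100 / (r − 0.0109) = £704,069.05.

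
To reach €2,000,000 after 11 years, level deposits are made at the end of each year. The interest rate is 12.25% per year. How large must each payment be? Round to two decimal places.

€95,519.53

Level ordinary annuity; solve FV = PMT × [((1+r)^n − 1)/r] for PMT.
Periodic rate r = 0.1225 per year.
With n = 11: PMT = 2,000,000 / ([((1+r)^n − 1)/r]) = €95,519.53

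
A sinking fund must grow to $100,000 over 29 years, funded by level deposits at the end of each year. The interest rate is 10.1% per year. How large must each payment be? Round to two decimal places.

$660.71

Level ordinary annuity; solve FV = PMT × [((1+r)^n − 1)/r] for PMT.
Periodic rate r = 0.101 per year.
With n = 29: PMT = 100,000 / ([((1+r)^n − 1)/r]) = $660.71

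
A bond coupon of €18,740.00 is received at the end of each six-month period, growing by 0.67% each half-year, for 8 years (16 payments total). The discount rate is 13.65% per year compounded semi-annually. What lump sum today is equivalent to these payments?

€186,659.53

Periodic rate r = 0.1365/2 per half-year; n is counted in half-years.
Growing ordinary annuity: PV = PMT₁ × [1 − ((1+g)/(1+r))^n] / (r − g) = 18,740 × [1 − ((1+0.0067)/(1+r))^16] / (r − 0.0067) = €186,659.53.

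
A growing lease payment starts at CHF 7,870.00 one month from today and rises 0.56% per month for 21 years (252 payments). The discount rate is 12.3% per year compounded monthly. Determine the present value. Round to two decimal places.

CHF 1,163,277.81

Periodic rate r = 0.123/12 per month; n is counted in months.
Growing ordinary annuity: PV = PMT₁ × [1 − ((1+g)/(1+r))^n] / (r − g) = 7,870 × [1 − ((1+0.0056)/(1+r))^252] / (r − 0.0056) = CHF 1,163,277.81.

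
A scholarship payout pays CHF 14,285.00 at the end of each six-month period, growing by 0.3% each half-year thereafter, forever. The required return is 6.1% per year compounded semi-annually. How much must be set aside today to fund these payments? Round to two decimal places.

Periodic rate r = 0.061/2 per half-year.
Growing perpetuity (Gordon): PV = PMT₁ / (r − g) = 14,285 / (r − 0.003) = CHF 519,454.55.

CHF 519,454.55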